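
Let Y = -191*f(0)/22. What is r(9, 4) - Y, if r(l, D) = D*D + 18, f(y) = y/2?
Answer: 34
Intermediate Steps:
f(y) = y/2 (f(y) = y*(½) = y/2)
r(l, D) = 18 + D² (r(l, D) = D² + 18 = 18 + D²)
Y = 0 (Y = -191*(½)*0/22 = -0/22 = -191*0 = 0)
r(9, 4) - Y = (18 + 4²) - 1*0 = (18 + 16) + 0 = 34 + 0 = 34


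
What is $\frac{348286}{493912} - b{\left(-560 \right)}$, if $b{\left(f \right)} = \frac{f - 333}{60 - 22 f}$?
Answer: $\frac{148526378}{191082205} \approx 0.77729$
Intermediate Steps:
$b{\left(f \right)} = \frac{-333 + f}{60 - 22 f}$
$\frac{348286}{493912} - b{\left(-560 \right)} = \frac{348286}{493912} - \frac{333 - -560}{2 \left(-30 + 11 \left(-560\right)\right)} = 348286 \cdot \frac{1}{493912} - \frac{333 + 560}{2 \left(-30 - 6160\right)} = \frac{174143}{246956} - \frac{1}{2} \frac{1}{-6190} \cdot 893 = \frac{174143}{246956} - \frac{1}{2} \left(- \frac{1}{6190}\right) 893 = \frac{174143}{246956} - - \frac{893}{12380} = \frac{174143}{246956} + \frac{893}{12380} = \frac{148526378}{191082205}$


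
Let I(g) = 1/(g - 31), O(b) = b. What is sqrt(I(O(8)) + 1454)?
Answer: sqrt(769143)/23 ≈ 38.131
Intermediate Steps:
I(g) = 1/(-31 + g)
sqrt(I(O(8)) + 1454) = sqrt(1/(-31 + 8) + 1454) = sqrt(1/(-23) + 1454) = sqrt(-1/23 + 1454) = sqrt(33441/23) = sqrt(769143)/23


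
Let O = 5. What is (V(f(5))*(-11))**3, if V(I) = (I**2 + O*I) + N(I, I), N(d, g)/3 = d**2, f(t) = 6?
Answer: -7011739944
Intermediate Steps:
N(d, g) = 3*d**2
V(I) = 4*I**2 + 5*I (V(I) = (I**2 + 5*I) + 3*I**2 = 4*I**2 + 5*I)
(V(f(5))*(-11))**3 = ((6*(5 + 4*6))*(-11))**3 = ((6*(5 + 24))*(-11))**3 = ((6*29)*(-11))**3 = (174*(-11))**3 = (-1914)**3 = -7011739944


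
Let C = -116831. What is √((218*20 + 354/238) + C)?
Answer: 8*I*√24885637/119 ≈ 335.36*I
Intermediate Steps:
√((218*20 + 354/238) + C) = √((218*20 + 354/238) - 116831) = √((4360 + 354*(1/238)) - 116831) = √((4360 + 177/119) - 116831) = √(519017/119 - 116831) = √(-13383872/119) = 8*I*√24885637/119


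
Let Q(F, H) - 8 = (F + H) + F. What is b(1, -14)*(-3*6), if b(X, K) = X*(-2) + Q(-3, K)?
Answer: 252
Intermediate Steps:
Q(F, H) = 8 + H + 2*F (Q(F, H) = 8 + ((F + H) + F) = 8 + (H + 2*F) = 8 + H + 2*F)
b(X, K) = 2 + K - 2*X (b(X, K) = X*(-2) + (8 + K + 2*(-3)) = -2*X + (8 + K - 6) = -2*X + (2 + K) = 2 + K - 2*X)
b(1, -14)*(-3*6) = (2 - 14 - 2*1)*(-3*6) = (2 - 14 - 2)*(-18) = -14*(-18) = 252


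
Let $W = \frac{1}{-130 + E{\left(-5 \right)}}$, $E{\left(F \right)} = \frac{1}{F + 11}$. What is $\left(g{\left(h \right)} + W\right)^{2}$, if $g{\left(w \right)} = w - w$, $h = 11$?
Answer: $\frac{36}{606841} \approx 5.9324 \cdot 10^{-5}$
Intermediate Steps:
$E{\left(F \right)} = \frac{1}{11 + F}$
$g{\left(w \right)} = 0$
$W = - \frac{6}{779}$ ($W = \frac{1}{-130 + \frac{1}{11 - 5}} = \frac{1}{-130 + \frac{1}{6}} = \frac{1}{- \frac{779}{6}} = - \frac{6}{779} \approx -0.0077022$)
$\left(g{\left(h \right)} + W\right)^{2} = \left(0 - \frac{6}{779}\right)^{2} = \left(- \frac{6}{779}\right)^{2} = \frac{36}{606841}$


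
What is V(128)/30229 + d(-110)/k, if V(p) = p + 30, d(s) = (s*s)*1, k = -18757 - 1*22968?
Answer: -14367134/50452201 ≈ -0.28477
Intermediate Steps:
k = -41725 (k = -18757 - 22968 = -41725)
d(s) = s² (d(s) = s²*1 = s²)
V(p) = 30 + p
V(128)/30229 + d(-110)/k = (30 + 128)/30229 + (-110)²/(-41725) = 158*(1/30229) + 12100*(-1/41725) = 158/30229 - 484/1669 = -14367134/50452201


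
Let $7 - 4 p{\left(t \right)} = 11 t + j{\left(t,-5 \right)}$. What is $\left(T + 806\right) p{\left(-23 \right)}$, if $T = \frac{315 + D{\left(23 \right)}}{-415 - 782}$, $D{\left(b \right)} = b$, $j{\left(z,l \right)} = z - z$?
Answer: $\frac{62688860}{1197} \approx 52372.0$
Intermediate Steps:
$j{\left(z,l \right)} = 0$
$p{\left(t \right)} = \frac{7}{4} - \frac{11 t}{4}$ ($p{\left(t \right)} = \frac{7}{4} - \frac{11 t + 0}{4} = \frac{7}{4} - \frac{11 t}{4}$)
$T = - \frac{338}{1197}$ ($T = \frac{315 + 23}{-415 - 782} = \frac{338}{-1197} = 338 \left(- \frac{1}{1197}\right) = - \frac{338}{1197} \approx -0.28237$)
$\left(T + 806\right) p{\left(-23 \right)} = \left(- \frac{338}{1197} + 806\right) \left(\frac{7}{4} - - \frac{253}{4}\right) = \frac{964444 \left(\frac{7}{4} + \frac{253}{4}\right)}{1197} = \frac{964444}{1197} \cdot 65 = \frac{62688860}{1197}$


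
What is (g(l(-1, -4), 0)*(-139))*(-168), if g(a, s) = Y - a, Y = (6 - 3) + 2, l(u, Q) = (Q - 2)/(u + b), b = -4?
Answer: 443688/5 ≈ 88738.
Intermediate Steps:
l(u, Q) = (-2 + Q)/(-4 + u) (l(u, Q) = (Q - 2)/(u - 4) = (-2 + Q)/(-4 + u))
Y = 5 (Y = 3 + 2 = 5)
g(a, s) = 5 - a
(g(l(-1, -4), 0)*(-139))*(-168) = ((5 - (-2 - 4)/(-4 - 1))*(-139))*(-168) = ((5 - (-6)/(-5))*(-139))*(-168) = ((5 - (-1)*(-6)/5)*(-139))*(-168) = ((5 - 1*6/5)*(-139))*(-168) = ((5 - 6/5)*(-139))*(-168) = ((19/5)*(-139))*(-168) = -2641/5*(-168) = 443688/5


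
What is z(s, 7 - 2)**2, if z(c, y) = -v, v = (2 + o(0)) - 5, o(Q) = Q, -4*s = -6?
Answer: 9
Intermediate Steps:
s = 3/2 (s = -1/4*(-6) = 3/2 ≈ 1.5000)
v = -3 (v = (2 + 0) - 5 = 2 - 5 = -3)
z(c, y) = 3 (z(c, y) = -1*(-3) = 3)
z(s, 7 - 2)**2 = 3**2 = 9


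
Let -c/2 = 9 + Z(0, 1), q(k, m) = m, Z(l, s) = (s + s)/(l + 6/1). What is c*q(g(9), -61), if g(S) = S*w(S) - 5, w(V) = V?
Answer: 3416/3 ≈ 1138.7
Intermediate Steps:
g(S) = -5 + S**2 (g(S) = S*S - 5 = S**2 - 5 = -5 + S**2)
Z(l, s) = 2*s/(6 + l) (Z(l, s) = (2*s)/(l + 6*1) = (2*s)/(l + 6) = (2*s)/(6 + l) = 2*s/(6 + l))
c = -56/3 (c = -2*(9 + 2*1/(6 + 0)) = -2*(9 + 2*1/6) = -2*(9 + 2*1*(1/6)) = -2*(9 + 1/3) = -2*28/3 = -56/3 ≈ -18.667)
c*q(g(9), -61) = -56/3*(-61) = 3416/3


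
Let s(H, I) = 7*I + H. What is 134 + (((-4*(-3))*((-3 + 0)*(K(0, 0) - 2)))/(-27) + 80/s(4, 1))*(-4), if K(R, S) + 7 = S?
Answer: 1682/11 ≈ 152.91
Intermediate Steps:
K(R, S) = -7 + S
s(H, I) = H + 7*I
134 + (((-4*(-3))*((-3 + 0)*(K(0, 0) - 2)))/(-27) + 80/s(4, 1))*(-4) = 134 + (((-4*(-3))*((-3 + 0)*((-7 + 0) - 2)))/(-27) + 80/(4 + 7*1))*(-4) = 134 + ((12*(-3*(-7 - 2)))*(-1/27) + 80/(4 + 7))*(-4) = 134 + ((12*(-3*(-9)))*(-1/27) + 80/11)*(-4) = 134 + ((12*27)*(-1/27) + 80*(1/11))*(-4) = 134 + (324*(-1/27) + 80/11)*(-4) = 134 + (-12 + 80/11)*(-4) = 134 - 52/11*(-4) = 134 + 208/11 = 1682/11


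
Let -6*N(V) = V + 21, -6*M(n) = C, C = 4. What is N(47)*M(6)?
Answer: 68/9 ≈ 7.5556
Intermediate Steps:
M(n) = -2/3 (M(n) = -1/6*4 = -2/3)
N(V) = -7/2 - V/6 (N(V) = -(V + 21)/6 = -(21 + V)/6 = -7/2 - V/6)
N(47)*M(6) = (-7/2 - 1/6*47)*(-2/3) = (-7/2 - 47/6)*(-2/3) = -34/3*(-2/3) = 68/9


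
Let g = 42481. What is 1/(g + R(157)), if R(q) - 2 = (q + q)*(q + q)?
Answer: 1/141079 ≈ 7.0882e-6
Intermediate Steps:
R(q) = 2 + 4*q² (R(q) = 2 + (q + q)*(q + q) = 2 + (2*q)*(2*q) = 2 + 4*q²)
1/(g + R(157)) = 1/(42481 + (2 + 4*157²)) = 1/(42481 + (2 + 4*24649)) = 1/(42481 + (2 + 98596)) = 1/(42481 + 98598) = 1/141079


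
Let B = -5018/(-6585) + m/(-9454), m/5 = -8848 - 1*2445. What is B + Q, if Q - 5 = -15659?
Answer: -974114089663/62254590 ≈ -15647.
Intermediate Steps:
Q = -15654 (Q = 5 - 15659 = -15654)
m = -56465 (m = 5*(-8848 - 1*2445) = 5*(-8848 - 2445) = 5*(-11293) = -56465)
B = 419262197/62254590 (B = -5018/(-6585) - 56465/(-9454) = -5018*(-1/6585) - 56465*(-1/9454) = 5018/6585 + 56465/9454 = 419262197/62254590 ≈ 6.7346)
B + Q = 419262197/62254590 - 15654 = -974114089663/62254590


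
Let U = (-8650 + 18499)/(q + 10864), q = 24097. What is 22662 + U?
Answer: 792296031/34961 ≈ 22662.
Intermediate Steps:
U = 9849/34961 (U = (-8650 + 18499)/(24097 + 10864) = 9849/34961 ≈ 0.28171)
22662 + U = 22662 + 9849/34961 = 792296031/34961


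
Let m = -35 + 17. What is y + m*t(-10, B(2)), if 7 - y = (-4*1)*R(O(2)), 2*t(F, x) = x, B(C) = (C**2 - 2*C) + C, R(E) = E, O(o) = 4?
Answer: 5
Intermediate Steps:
m = -18
B(C) = C**2 - C
t(F, x) = x/2
y = 23 (y = 7 - (-4*1)*4 = 7 - (-4)*4 = 7 - 1*(-16) = 7 + 16 = 23)
y + m*t(-10, B(2)) = 23 - 9*2*(-1 + 2) = 23 - 9*2*1 = 23 - 9*2 = 23 - 18*1 = 23 - 18 = 5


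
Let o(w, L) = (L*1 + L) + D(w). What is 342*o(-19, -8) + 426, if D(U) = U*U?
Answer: 118416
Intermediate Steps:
D(U) = U²
o(w, L) = w² + 2*L (o(w, L) = (L*1 + L) + w² = (L + L) + w² = 2*L + w² = w² + 2*L)
342*o(-19, -8) + 426 = 342*((-19)² + 2*(-8)) + 426 = 342*(361 - 16) + 426 = 342*345 + 426 = 117990 + 426 = 118416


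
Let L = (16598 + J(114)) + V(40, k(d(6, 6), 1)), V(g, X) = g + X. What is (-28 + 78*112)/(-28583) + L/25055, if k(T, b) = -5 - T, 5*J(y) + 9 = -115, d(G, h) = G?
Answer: 1281808713/3580735325 ≈ 0.35797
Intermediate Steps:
J(y) = -124/5 (J(y) = -9/5 + (1/5)*(-115) = -9/5 - 23 = -124/5)
V(g, X) = X + g
L = 83011/5 (L = (16598 - 124/5) + ((-5 - 1*6) + 40) = 82866/5 + ((-5 - 6) + 40) = 82866/5 + (-11 + 40) = 82866/5 + 29 = 83011/5 ≈ 16602.)
(-28 + 78*112)/(-28583) + L/25055 = (-28 + 78*112)/(-28583) + (83011/5)/25055 = (-28 + 8736)*(-1/28583) + (83011/5)*(1/25055) = 8708*(-1/28583) + 83011/125275 = -8708/28583 + 83011/125275 = 1281808713/3580735325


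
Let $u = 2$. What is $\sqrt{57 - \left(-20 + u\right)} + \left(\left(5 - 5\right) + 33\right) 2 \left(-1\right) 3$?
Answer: $-198 + 5 \sqrt{3} \approx -189.34$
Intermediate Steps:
$\sqrt{57 - \left(-20 + u\right)} + \left(\left(5 - 5\right) + 33\right) 2 \left(-1\right) 3 = \sqrt{57 + \left(20 - 2\right)} + \left(\left(5 - 5\right) + 33\right) 2 \left(-1\right) 3 = \sqrt{57 + \left(20 - 2\right)} + \left(0 + 33\right) \left(\left(-2\right) 3\right) = \sqrt{57 + 18} + 33 \left(-6\right) = \sqrt{75} - 198 = 5 \sqrt{3} - 198 = -198 + 5 \sqrt{3}$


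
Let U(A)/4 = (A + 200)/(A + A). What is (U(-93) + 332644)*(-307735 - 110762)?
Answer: -4315496145322/31 ≈ -1.3921e+11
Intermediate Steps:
U(A) = 2*(200 + A)/A (U(A) = 4*((A + 200)/(A + A)) = 4*((200 + A)/((2*A))) = 4*((200 + A)*(1/(2*A))) = 4*((200 + A)/(2*A)) = 2*(200 + A)/A)
(U(-93) + 332644)*(-307735 - 110762) = ((2 + 400/(-93)) + 332644)*(-307735 - 110762) = ((2 + 400*(-1/93)) + 332644)*(-418497) = ((2 - 400/93) + 332644)*(-418497) = (-214/93 + 332644)*(-418497) = (30935678/93)*(-418497) = -4315496145322/31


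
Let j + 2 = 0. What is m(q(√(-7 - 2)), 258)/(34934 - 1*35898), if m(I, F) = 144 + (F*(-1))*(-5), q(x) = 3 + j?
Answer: -717/482 ≈ -1.4876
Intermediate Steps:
j = -2 (j = -2 + 0 = -2)
q(x) = 1 (q(x) = 3 - 2 = 1)
m(I, F) = 144 + 5*F (m(I, F) = 144 - F*(-5) = 144 + 5*F)
m(q(√(-7 - 2)), 258)/(34934 - 1*35898) = (144 + 5*258)/(34934 - 1*35898) = (144 + 1290)/(34934 - 35898) = 1434/(-964) = 1434*(-1/964) = -717/482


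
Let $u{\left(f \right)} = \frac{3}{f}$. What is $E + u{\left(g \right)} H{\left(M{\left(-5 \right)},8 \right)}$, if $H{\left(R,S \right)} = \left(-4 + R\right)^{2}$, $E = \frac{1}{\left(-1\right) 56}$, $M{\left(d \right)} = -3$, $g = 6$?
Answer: $\frac{1371}{56} \approx 24.482$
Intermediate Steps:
$E = - \frac{1}{56}$ ($E = \frac{1}{-56} = - \frac{1}{56} \approx -0.017857$)
$E + u{\left(g \right)} H{\left(M{\left(-5 \right)},8 \right)} = - \frac{1}{56} + \frac{3}{6} \left(-4 - 3\right)^{2} = - \frac{1}{56} + 3 \cdot \frac{1}{6} \left(-7\right)^{2} = - \frac{1}{56} + \frac{1}{2} \cdot 49 = - \frac{1}{56} + \frac{49}{2} = \frac{1371}{56}$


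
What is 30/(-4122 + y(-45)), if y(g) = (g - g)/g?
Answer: -5/687 ≈ -0.0072780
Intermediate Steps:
y(g) = 0 (y(g) = 0/g = 0)
30/(-4122 + y(-45)) = 30/(-4122 + 0) = 30/(-4122) = 30*(-1/4122) = -5/687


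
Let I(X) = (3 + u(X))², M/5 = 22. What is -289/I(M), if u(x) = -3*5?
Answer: -289/144 ≈ -2.0069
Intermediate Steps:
M = 110 (M = 5*22 = 110)
u(x) = -15
I(X) = 144 (I(X) = (3 - 15)² = (-12)² = 144)
-289/I(M) = -289/144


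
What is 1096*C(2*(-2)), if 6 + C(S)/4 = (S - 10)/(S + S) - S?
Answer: -1096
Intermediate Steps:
C(S) = -24 - 4*S + 2*(-10 + S)/S (C(S) = -24 + 4*((S - 10)/(S + S) - S) = -24 + 4*((-10 + S)/((2*S)) - S) = -24 + 4*((-10 + S)*(1/(2*S)) - S) = -24 + 4*((-10 + S)/(2*S) - S) = -24 + 4*(-S + (-10 + S)/(2*S)) = -24 + (-4*S + 2*(-10 + S)/S) = -24 - 4*S + 2*(-10 + S)/S)
1096*C(2*(-2)) = 1096*(-22 - 20/(2*(-2)) - 8*(-2)) = 1096*(-22 - 20/(-4) - 4*(-4)) = 1096*(-22 - 20*(-1/4) + 16) = 1096*(-22 + 5 + 16) = 1096*(-1) = -1096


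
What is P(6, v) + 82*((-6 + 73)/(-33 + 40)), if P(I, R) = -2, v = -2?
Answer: 5480/7 ≈ 782.86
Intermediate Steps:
P(6, v) + 82*((-6 + 73)/(-33 + 40)) = -2 + 82*((-6 + 73)/(-33 + 40)) = -2 + 82*(67/7) = -2 + 5494/7 = 5480/7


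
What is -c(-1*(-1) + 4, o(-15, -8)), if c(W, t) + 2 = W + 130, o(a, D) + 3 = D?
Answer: -133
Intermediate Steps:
o(a, D) = -3 + D
c(W, t) = 128 + W (c(W, t) = -2 + (W + 130) = -2 + (130 + W) = 128 + W)
-c(-1*(-1) + 4, o(-15, -8)) = -(128 + (-1*(-1) + 4)) = -(128 + (1 + 4)) = -(128 + 5) = -1*133 = -133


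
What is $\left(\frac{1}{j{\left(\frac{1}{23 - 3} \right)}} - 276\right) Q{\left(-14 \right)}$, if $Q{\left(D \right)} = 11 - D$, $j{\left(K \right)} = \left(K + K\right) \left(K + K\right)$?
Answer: $-4400$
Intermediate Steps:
$j{\left(K \right)} = 4 K^{2}$ ($j{\left(K \right)} = 2 K 2 K = 4 K^{2}$)
$\left(\frac{1}{j{\left(\frac{1}{23 - 3} \right)}} - 276\right) Q{\left(-14 \right)} = \left(\frac{1}{4 \left(\frac{1}{23 - 3}\right)^{2}} - 276\right) \left(11 - -14\right) = \left(\frac{1}{4 \left(\frac{1}{20}\right)^{2}} - 276\right) \left(11 + 14\right) = \left(\frac{1}{4 \left(\frac{1}{20}\right)^{2}} - 276\right) 25 = \left(\frac{1}{4 \cdot \frac{1}{400}} - 276\right) 25 = \left(\frac{1}{\frac{1}{100}} - 276\right) 25 = \left(100 - 276\right) 25 = \left(-176\right) 25 = -4400$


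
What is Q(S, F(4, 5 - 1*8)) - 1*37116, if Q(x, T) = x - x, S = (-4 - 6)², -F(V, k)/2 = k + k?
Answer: -37116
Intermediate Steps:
F(V, k) = -4*k (F(V, k) = -2*(k + k) = -4*k)
S = 100 (S = (-10)² = 100)
Q(x, T) = 0
Q(S, F(4, 5 - 1*8)) - 1*37116 = 0 - 1*37116 = 0 - 37116 = -37116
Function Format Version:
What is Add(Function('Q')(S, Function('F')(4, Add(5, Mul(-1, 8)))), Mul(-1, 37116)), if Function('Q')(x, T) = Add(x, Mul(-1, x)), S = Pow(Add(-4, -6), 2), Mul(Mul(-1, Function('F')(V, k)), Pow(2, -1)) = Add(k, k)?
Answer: -37116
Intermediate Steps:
Function('F')(V, k) = Mul(-4, k) (Function('F')(V, k) = Mul(-2, Add(k, k)) = Mul(-2, Mul(2, k)) = Mul(-4, k))
S = 100 (S = Pow(-10, 2) = 100)
Function('Q')(x, T) = 0
Add(Function('Q')(S, Function('F')(4, Add(5, Mul(-1, 8)))), Mul(-1, 37116)) = Add(0, Mul(-1, 37116)) = Add(0, -37116) = -37116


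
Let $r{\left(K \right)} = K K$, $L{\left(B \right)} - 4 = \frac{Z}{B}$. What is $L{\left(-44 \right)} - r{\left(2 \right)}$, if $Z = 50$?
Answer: $- \frac{25}{22} \approx -1.1364$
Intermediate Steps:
$L{\left(B \right)} = 4 + \frac{50}{B}$
$r{\left(K \right)} = K^{2}$
$L{\left(-44 \right)} - r{\left(2 \right)} = \left(4 + \frac{50}{-44}\right) - 2^{2} = \left(4 + 50 \left(- \frac{1}{44}\right)\right) - 4 = \left(4 - \frac{25}{22}\right) - 4 = \frac{63}{22} - 4 = - \frac{25}{22}$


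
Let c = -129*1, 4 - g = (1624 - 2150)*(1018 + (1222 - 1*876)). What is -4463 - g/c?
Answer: 47247/43 ≈ 1098.8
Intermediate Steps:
g = 717468 (g = 4 - (1624 - 2150)*(1018 + (1222 - 1*876)) = 4 - (-526)*(1018 + (1222 - 876)) = 4 - (-526)*(1018 + 346) = 4 - (-526)*1364 = 4 - 1*(-717464) = 4 + 717464 = 717468)
c = -129
-4463 - g/c = -4463 - 717468/(-129) = -4463 - 717468*(-1)/129 = -4463 - 1*(-239156/43) = -4463 + 239156/43 = 47247/43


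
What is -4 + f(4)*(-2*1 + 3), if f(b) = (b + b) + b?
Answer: 8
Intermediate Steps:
f(b) = 3*b (f(b) = 2*b + b = 3*b)
-4 + f(4)*(-2*1 + 3) = -4 + (3*4)*(-2*1 + 3) = -4 + 12*(-2 + 3) = -4 + 12*1 = -4 + 12 = 8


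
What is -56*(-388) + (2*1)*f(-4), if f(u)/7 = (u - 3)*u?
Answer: 22120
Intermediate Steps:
f(u) = 7*u*(-3 + u) (f(u) = 7*((u - 3)*u) = 7*((-3 + u)*u) = 7*(u*(-3 + u)) = 7*u*(-3 + u))
-56*(-388) + (2*1)*f(-4) = -56*(-388) + (2*1)*(7*(-4)*(-3 - 4)) = 21728 + 2*(7*(-4)*(-7)) = 21728 + 2*196 = 21728 + 392 = 22120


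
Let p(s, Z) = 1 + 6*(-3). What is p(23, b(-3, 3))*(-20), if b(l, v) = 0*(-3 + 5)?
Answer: 340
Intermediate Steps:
b(l, v) = 0 (b(l, v) = 0*2 = 0)
p(s, Z) = -17 (p(s, Z) = 1 - 18 = -17)
p(23, b(-3, 3))*(-20) = -17*(-20) = 340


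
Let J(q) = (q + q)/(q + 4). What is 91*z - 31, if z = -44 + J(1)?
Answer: -19993/5 ≈ -3998.6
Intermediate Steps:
J(q) = 2*q/(4 + q) (J(q) = (2*q)/(4 + q) = 2*q/(4 + q))
z = -218/5 (z = -44 + 2*1/(4 + 1) = -44 + 2*1/5 = -44 + 2*1*(1/5) = -44 + 2/5 = -218/5 ≈ -43.600)
91*z - 31 = 91*(-218/5) - 31 = -19838/5 - 31 = -19993/5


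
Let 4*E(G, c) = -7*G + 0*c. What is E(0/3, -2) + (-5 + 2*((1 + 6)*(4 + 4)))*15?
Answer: 1605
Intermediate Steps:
E(G, c) = -7*G/4 (E(G, c) = (-7*G + 0*c)/4 = (-7*G + 0)/4 = (-7*G)/4 = -7*G/4)
E(0/3, -2) + (-5 + 2*((1 + 6)*(4 + 4)))*15 = -0/3 + (-5 + 2*((1 + 6)*(4 + 4)))*15 = -0/3 + (-5 + 2*(7*8))*15 = -7/4*0 + (-5 + 2*56)*15 = 0 + (-5 + 112)*15 = 0 + 107*15 = 0 + 1605 = 1605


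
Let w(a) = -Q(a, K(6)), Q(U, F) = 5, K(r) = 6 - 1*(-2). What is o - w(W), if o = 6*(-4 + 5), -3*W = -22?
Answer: 11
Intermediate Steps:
K(r) = 8 (K(r) = 6 + 2 = 8)
W = 22/3 (W = -1/3*(-22) = 22/3 ≈ 7.3333)
w(a) = -5 (w(a) = -1*5 = -5)
o = 6 (o = 6*1 = 6)
o - w(W) = 6 - 1*(-5) = 6 + 5 = 11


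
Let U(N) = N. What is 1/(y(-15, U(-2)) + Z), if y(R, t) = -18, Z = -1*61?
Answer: -1/79 ≈ -0.012658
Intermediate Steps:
Z = -61
1/(y(-15, U(-2)) + Z) = 1/(-18 - 61) = 1/(-79) = -1/79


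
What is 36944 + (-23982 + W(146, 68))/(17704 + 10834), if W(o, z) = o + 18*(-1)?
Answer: 527142009/14269 ≈ 36943.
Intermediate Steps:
W(o, z) = -18 + o (W(o, z) = o - 18 = -18 + o)
36944 + (-23982 + W(146, 68))/(17704 + 10834) = 36944 + (-23982 + (-18 + 146))/(17704 + 10834) = 36944 + (-23982 + 128)/28538 = 36944 - 23854*1/28538 = 36944 - 11927/14269 = 527142009/14269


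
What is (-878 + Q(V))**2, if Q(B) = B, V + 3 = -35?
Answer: 839056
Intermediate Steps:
V = -38 (V = -3 - 35 = -38)
(-878 + Q(V))**2 = (-878 - 38)**2 = (-916)**2 = 839056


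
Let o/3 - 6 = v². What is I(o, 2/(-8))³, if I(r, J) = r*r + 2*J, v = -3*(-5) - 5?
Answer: 8272680750523223/8 ≈ 1.0341e+15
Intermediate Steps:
v = 10 (v = 15 - 5 = 10)
o = 318 (o = 18 + 3*10² = 18 + 3*100 = 18 + 300 = 318)
I(r, J) = r² + 2*J
I(o, 2/(-8))³ = (318² + 2*(2/(-8)))³ = (101124 + 2*(2*(-⅛)))³ = (101124 + 2*(-¼))³ = (101124 - ½)³ = (202247/2)³ = 8272680750523223/8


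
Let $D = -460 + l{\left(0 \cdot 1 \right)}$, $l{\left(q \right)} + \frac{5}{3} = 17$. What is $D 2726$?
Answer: $- \frac{3636484}{3} \approx -1.2122 \cdot 10^{6}$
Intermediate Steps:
$l{\left(q \right)} = \frac{46}{3}$ ($l{\left(q \right)} = - \frac{5}{3} + 17 = \frac{46}{3}$)
$D = - \frac{1334}{3}$ ($D = -460 + \frac{46}{3} = - \frac{1334}{3} \approx -444.67$)
$D 2726 = \left(- \frac{1334}{3}\right) 2726 = - \frac{3636484}{3}$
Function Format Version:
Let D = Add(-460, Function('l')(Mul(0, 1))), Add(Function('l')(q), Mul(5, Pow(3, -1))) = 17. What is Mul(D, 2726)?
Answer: Rational(-3636484, 3) ≈ -1.2122e+6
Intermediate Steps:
Function('l')(q) = Rational(46, 3) (Function('l')(q) = Add(Rational(-5, 3), 17) = Rational(46, 3))
D = Rational(-1334, 3) (D = Add(-460, Rational(46, 3)) = Rational(-1334, 3) ≈ -444.67)
Mul(D, 2726) = Mul(Rational(-1334, 3), 2726) = Rational(-3636484, 3)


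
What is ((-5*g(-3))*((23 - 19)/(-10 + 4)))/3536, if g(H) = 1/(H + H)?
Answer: -5/31824 ≈ -0.00015711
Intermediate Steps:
g(H) = 1/(2*H)
((-5*g(-3))*((23 - 19)/(-10 + 4)))/3536 = ((-5/(2*(-3)))*((23 - 19)/(-10 + 4)))/3536 = ((-5*(-1)/(2*3))*(4/(-6)))*(1/3536) = ((-5*(-⅙))*(4*(-⅙)))*(1/3536) = ((⅚)*(-⅔))*(1/3536) = -5/9*1/3536 = -5/31824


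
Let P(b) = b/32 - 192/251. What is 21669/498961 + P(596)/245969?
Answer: 10720337978431/246439707923672 ≈ 0.043501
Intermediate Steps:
P(b) = -192/251 + b/32 (P(b) = b*(1/32) - 192*1/251 = b/32 - 192/251 = -192/251 + b/32)
21669/498961 + P(596)/245969 = 21669/498961 + (-192/251 + (1/32)*596)/245969 = 21669*(1/498961) + (-192/251 + 149/8)*(1/245969) = 21669/498961 + (35863/2008)*(1/245969) = 21669/498961 + 35863/493905752 = 10720337978431/246439707923672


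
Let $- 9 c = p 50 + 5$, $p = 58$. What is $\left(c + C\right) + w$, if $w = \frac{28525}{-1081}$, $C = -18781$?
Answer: $- \frac{186117379}{9729} \approx -19130.0$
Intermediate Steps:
$w = - \frac{28525}{1081}$ ($w = 28525 \left(- \frac{1}{1081}\right) = - \frac{28525}{1081} \approx -26.388$)
$c = - \frac{2905}{9}$ ($c = - \frac{58 \cdot 50 + 5}{9} = - \frac{2900 + 5}{9} = \left(- \frac{1}{9}\right) 2905 = - \frac{2905}{9} \approx -322.78$)
$\left(c + C\right) + w = \left(- \frac{2905}{9} - 18781\right) - \frac{28525}{1081} = - \frac{171934}{9} - \frac{28525}{1081} = - \frac{186117379}{9729}$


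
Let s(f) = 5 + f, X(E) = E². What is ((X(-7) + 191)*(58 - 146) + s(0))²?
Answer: 445843225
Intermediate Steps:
((X(-7) + 191)*(58 - 146) + s(0))² = (((-7)² + 191)*(58 - 146) + (5 + 0))² = ((49 + 191)*(-88) + 5)² = (240*(-88) + 5)² = (-21120 + 5)² = (-21115)² = 445843225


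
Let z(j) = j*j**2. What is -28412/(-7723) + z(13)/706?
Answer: 37026303/5452438 ≈ 6.7908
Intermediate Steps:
z(j) = j**3
-28412/(-7723) + z(13)/706 = -28412/(-7723) + 13**3/706 = -28412*(-1/7723) + 2197*(1/706) = 28412/7723 + 2197/706 = 37026303/5452438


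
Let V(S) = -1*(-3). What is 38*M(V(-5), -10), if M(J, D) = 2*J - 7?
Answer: -38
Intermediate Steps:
V(S) = 3
M(J, D) = -7 + 2*J
38*M(V(-5), -10) = 38*(-7 + 2*3) = 38*(-7 + 6) = 38*(-1) = -38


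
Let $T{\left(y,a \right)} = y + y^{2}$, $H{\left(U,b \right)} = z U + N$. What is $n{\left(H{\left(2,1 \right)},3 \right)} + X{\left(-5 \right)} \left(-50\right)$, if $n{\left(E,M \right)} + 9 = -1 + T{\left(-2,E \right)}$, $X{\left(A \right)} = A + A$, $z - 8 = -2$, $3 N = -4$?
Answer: $492$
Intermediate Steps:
$N = - \frac{4}{3}$ ($N = \frac{1}{3} \left(-4\right) = - \frac{4}{3} \approx -1.3333$)
$z = 6$ ($z = 8 - 2 = 6$)
$H{\left(U,b \right)} = - \frac{4}{3} + 6 U$ ($H{\left(U,b \right)} = 6 U - \frac{4}{3} = - \frac{4}{3} + 6 U$)
$X{\left(A \right)} = 2 A$
$n{\left(E,M \right)} = -8$ ($n{\left(E,M \right)} = -9 - \left(1 + 2 \left(1 - 2\right)\right) = -9 - -1 = -9 + \left(-1 + 2\right) = -9 + 1 = -8$)
$n{\left(H{\left(2,1 \right)},3 \right)} + X{\left(-5 \right)} \left(-50\right) = -8 + 2 \left(-5\right) \left(-50\right) = -8 - -500 = -8 + 500 = 492$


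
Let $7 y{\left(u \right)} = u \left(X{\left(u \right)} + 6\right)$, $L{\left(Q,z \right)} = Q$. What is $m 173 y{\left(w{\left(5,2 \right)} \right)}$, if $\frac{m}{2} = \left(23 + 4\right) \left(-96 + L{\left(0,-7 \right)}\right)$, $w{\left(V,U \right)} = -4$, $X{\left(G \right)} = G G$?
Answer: $\frac{78921216}{7} \approx 1.1274 \cdot 10^{7}$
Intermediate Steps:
$X{\left(G \right)} = G^{2}$
$y{\left(u \right)} = \frac{u \left(6 + u^{2}\right)}{7}$ ($y{\left(u \right)} = \frac{u \left(u^{2} + 6\right)}{7} = \frac{u \left(6 + u^{2}\right)}{7}$)
$m = -5184$ ($m = 2 \left(23 + 4\right) \left(-96 + 0\right) = 2 \cdot 27 \left(-96\right) = 2 \left(-2592\right) = -5184$)
$m 173 y{\left(w{\left(5,2 \right)} \right)} = \left(-5184\right) 173 \cdot \frac{1}{7} \left(-4\right) \left(6 + \left(-4\right)^{2}\right) = - 896832 \cdot \frac{1}{7} \left(-4\right) \left(6 + 16\right) = - 896832 \cdot \frac{1}{7} \left(-4\right) 22 = \left(-896832\right) \left(- \frac{88}{7}\right) = \frac{78921216}{7}$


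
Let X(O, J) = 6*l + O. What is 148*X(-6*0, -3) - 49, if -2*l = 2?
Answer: -937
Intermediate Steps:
l = -1 (l = -½*2 = -1)
X(O, J) = -6 + O (X(O, J) = 6*(-1) + O = -6 + O)
148*X(-6*0, -3) - 49 = 148*(-6 - 6*0) - 49 = 148*(-6 + 0) - 49 = 148*(-6) - 49 = -888 - 49 = -937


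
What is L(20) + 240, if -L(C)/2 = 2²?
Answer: 232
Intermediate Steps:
L(C) = -8 (L(C) = -2*2² = -2*4 = -8)
L(20) + 240 = -8 + 240 = 232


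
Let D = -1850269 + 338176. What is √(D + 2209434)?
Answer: √697341 ≈ 835.07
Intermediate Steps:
D = -1512093
√(D + 2209434) = √(-1512093 + 2209434) = √697341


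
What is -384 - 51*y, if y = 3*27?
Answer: -4515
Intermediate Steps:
y = 81
-384 - 51*y = -384 - 51*81 = -384 - 4131 = -4515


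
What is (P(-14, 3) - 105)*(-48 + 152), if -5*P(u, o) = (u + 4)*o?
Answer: -10296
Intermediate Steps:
P(u, o) = -o*(4 + u)/5 (P(u, o) = -(u + 4)*o/5 = -(4 + u)*o/5 = -o*(4 + u)/5)
(P(-14, 3) - 105)*(-48 + 152) = (-1/5*3*(4 - 14) - 105)*(-48 + 152) = (-1/5*3*(-10) - 105)*104 = (6 - 105)*104 = -99*104 = -10296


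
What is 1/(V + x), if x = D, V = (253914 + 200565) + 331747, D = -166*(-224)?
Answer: 1/823410 ≈ 1.2145e-6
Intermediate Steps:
D = 37184
V = 786226 (V = 454479 + 331747 = 786226)
x = 37184
1/(V + x) = 1/(786226 + 37184) = 1/823410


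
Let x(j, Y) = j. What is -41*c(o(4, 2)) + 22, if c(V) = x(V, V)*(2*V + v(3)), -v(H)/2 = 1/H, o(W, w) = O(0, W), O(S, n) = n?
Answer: -3542/3 ≈ -1180.7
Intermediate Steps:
o(W, w) = W
v(H) = -2/H
c(V) = V*(-⅔ + 2*V) (c(V) = V*(2*V - 2/3) = V*(2*V - 2*⅓) = V*(2*V - ⅔) = V*(-⅔ + 2*V))
-41*c(o(4, 2)) + 22 = -82*4*(-1 + 3*4)/3 + 22 = -82*4*(-1 + 12)/3 + 22 = -82*4*11/3 + 22 = -41*88/3 + 22 = -3608/3 + 22 = -3542/3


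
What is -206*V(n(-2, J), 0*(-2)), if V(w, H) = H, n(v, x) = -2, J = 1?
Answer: 0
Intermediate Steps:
-206*V(n(-2, J), 0*(-2)) = -0*(-2) = -206*0 = 0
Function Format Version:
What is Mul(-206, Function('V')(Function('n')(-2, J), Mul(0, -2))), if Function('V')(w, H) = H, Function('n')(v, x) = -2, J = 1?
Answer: 0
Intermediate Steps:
Mul(-206, Function('V')(Function('n')(-2, J), Mul(0, -2))) = Mul(-206, Mul(0, -2)) = Mul(-206, 0) = 0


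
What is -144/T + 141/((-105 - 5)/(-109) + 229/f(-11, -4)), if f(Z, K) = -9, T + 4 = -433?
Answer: -56994453/10475327 ≈ -5.4408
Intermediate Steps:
T = -437 (T = -4 - 433 = -437)
-144/T + 141/((-105 - 5)/(-109) + 229/f(-11, -4)) = -144/(-437) + 141/((-105 - 5)/(-109) + 229/(-9)) = -144*(-1/437) + 141/(-110*(-1/109) + 229*(-⅑)) = 144/437 + 141/(110/109 - 229/9) = 144/437 + 141/(-23971/981) = 144/437 + 141*(-981/23971) = 144/437 - 138321/23971 = -56994453/10475327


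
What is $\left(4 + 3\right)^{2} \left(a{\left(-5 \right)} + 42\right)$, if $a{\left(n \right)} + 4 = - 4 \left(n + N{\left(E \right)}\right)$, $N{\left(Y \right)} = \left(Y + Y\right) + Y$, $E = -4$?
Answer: $5194$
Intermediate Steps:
$N{\left(Y \right)} = 3 Y$ ($N{\left(Y \right)} = 2 Y + Y = 3 Y$)
$a{\left(n \right)} = 44 - 4 n$ ($a{\left(n \right)} = -4 - 4 \left(n + 3 \left(-4\right)\right) = -4 - 4 \left(n - 12\right) = -4 - 4 \left(-12 + n\right) = -4 - \left(-48 + 4 n\right) = 44 - 4 n$)
$\left(4 + 3\right)^{2} \left(a{\left(-5 \right)} + 42\right) = \left(4 + 3\right)^{2} \left(\left(44 - -20\right) + 42\right) = 7^{2} \left(\left(44 + 20\right) + 42\right) = 49 \left(64 + 42\right) = 49 \cdot 106 = 5194$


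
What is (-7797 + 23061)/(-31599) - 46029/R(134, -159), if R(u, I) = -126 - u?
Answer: 161166859/912860 ≈ 176.55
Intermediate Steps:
(-7797 + 23061)/(-31599) - 46029/R(134, -159) = (-7797 + 23061)/(-31599) - 46029/(-126 - 1*134) = 15264*(-1/31599) - 46029/(-126 - 134) = -1696/3511 - 46029/(-260) = -1696/3511 - 46029*(-1/260) = -1696/3511 + 46029/260 = 161166859/912860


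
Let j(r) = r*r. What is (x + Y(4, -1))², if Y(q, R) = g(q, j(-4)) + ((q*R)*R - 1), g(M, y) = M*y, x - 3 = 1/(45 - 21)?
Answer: 2825761/576 ≈ 4905.8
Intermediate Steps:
j(r) = r²
x = 73/24 (x = 3 + 1/(45 - 21) = 3 + 1/24 = 73/24 ≈ 3.0417)
Y(q, R) = -1 + 16*q + q*R² (Y(q, R) = q*(-4)² + ((q*R)*R - 1) = q*16 + ((R*q)*R - 1) = 16*q + (q*R² - 1) = 16*q + (-1 + q*R²) = -1 + 16*q + q*R²)
(x + Y(4, -1))² = (73/24 + (-1 + 16*4 + 4*(-1)²))² = (73/24 + (-1 + 64 + 4*1))² = (73/24 + (-1 + 64 + 4))² = (73/24 + 67)² = (1681/24)² = 2825761/576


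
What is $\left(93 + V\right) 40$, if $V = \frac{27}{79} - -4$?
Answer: $\frac{307600}{79} \approx 3893.7$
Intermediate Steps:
$V = \frac{343}{79}$ ($V = 27 \cdot \frac{1}{79} + 4 = \frac{27}{79} + 4 = \frac{343}{79} \approx 4.3418$)
$\left(93 + V\right) 40 = \left(93 + \frac{343}{79}\right) 40 = \frac{7690}{79} \cdot 40 = \frac{307600}{79}$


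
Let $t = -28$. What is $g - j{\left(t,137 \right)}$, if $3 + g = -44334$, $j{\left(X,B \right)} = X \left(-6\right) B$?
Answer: $-67353$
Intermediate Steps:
$j{\left(X,B \right)} = - 6 B X$ ($j{\left(X,B \right)} = - 6 X B = - 6 B X$)
$g = -44337$ ($g = -3 - 44334 = -44337$)
$g - j{\left(t,137 \right)} = -44337 - \left(-6\right) 137 \left(-28\right) = -44337 - 23016 = -67353$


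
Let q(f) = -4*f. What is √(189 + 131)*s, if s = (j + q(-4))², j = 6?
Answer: 3872*√5 ≈ 8658.1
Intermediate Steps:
s = 484 (s = (6 - 4*(-4))² = (6 + 16)² = 22² = 484)
√(189 + 131)*s = √(189 + 131)*484 = √320*484 = (8*√5)*484 = 3872*√5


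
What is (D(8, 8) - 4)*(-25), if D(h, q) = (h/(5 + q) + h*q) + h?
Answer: -22300/13 ≈ -1715.4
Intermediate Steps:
D(h, q) = h + h*q + h/(5 + q) (D(h, q) = (h/(5 + q) + h*q) + h = (h*q + h/(5 + q)) + h = h + h*q + h/(5 + q))
(D(8, 8) - 4)*(-25) = (8*(6 + 8**2 + 6*8)/(5 + 8) - 4)*(-25) = (8*(6 + 64 + 48)/13 - 4)*(-25) = (8*(1/13)*118 - 4)*(-25) = (944/13 - 4)*(-25) = (892/13)*(-25) = -22300/13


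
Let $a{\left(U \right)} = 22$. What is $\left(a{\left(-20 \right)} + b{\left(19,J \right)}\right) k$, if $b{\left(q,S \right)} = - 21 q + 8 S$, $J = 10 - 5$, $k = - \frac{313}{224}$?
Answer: $\frac{105481}{224} \approx 470.9$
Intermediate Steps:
$k = - \frac{313}{224}$ ($k = \left(-313\right) \frac{1}{224} = - \frac{313}{224} \approx -1.3973$)
$J = 5$ ($J = 10 - 5 = 5$)
$\left(a{\left(-20 \right)} + b{\left(19,J \right)}\right) k = \left(22 + \left(\left(-21\right) 19 + 8 \cdot 5\right)\right) \left(- \frac{313}{224}\right) = \left(22 + \left(-399 + 40\right)\right) \left(- \frac{313}{224}\right) = \left(22 - 359\right) \left(- \frac{313}{224}\right) = \left(-337\right) \left(- \frac{313}{224}\right) = \frac{105481}{224}$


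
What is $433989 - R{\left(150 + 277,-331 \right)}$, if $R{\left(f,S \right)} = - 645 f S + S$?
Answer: $-90728045$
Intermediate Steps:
$R{\left(f,S \right)} = S - 645 S f$ ($R{\left(f,S \right)} = - 645 S f + S = S - 645 S f$)
$433989 - R{\left(150 + 277,-331 \right)} = 433989 - - 331 \left(1 - 645 \left(150 + 277\right)\right) = 433989 - - 331 \left(1 - 275415\right) = 433989 - \left(-331\right) \left(-275414\right) = 433989 - 91162034 = -90728045$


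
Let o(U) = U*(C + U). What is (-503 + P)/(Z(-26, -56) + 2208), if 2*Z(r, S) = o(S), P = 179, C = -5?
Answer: -81/979 ≈ -0.082737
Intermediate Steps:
o(U) = U*(-5 + U)
Z(r, S) = S*(-5 + S)/2 (Z(r, S) = (S*(-5 + S))/2 = S*(-5 + S)/2)
(-503 + P)/(Z(-26, -56) + 2208) = (-503 + 179)/((½)*(-56)*(-5 - 56) + 2208) = -324/((½)*(-56)*(-61) + 2208) = -324/(1708 + 2208) = -324/3916 = -324*1/3916 = -81/979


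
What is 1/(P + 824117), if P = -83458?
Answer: 1/740659 ≈ 1.3501e-6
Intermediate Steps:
1/(P + 824117) = 1/(-83458 + 824117) = 1/740659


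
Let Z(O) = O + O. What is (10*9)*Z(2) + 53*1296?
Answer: 69048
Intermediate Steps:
Z(O) = 2*O
(10*9)*Z(2) + 53*1296 = (10*9)*(2*2) + 53*1296 = 90*4 + 68688 = 360 + 68688 = 69048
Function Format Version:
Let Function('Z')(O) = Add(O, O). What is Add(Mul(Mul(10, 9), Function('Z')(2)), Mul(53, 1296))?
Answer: 69048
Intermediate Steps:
Function('Z')(O) = Mul(2, O)
Add(Mul(Mul(10, 9), Function('Z')(2)), Mul(53, 1296)) = Add(Mul(Mul(10, 9), Mul(2, 2)), Mul(53, 1296)) = Add(Mul(90, 4), 68688) = Add(360, 68688) = 69048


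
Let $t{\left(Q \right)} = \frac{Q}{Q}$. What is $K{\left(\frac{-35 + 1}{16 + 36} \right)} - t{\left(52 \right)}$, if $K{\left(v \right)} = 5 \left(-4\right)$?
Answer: $-21$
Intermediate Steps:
$t{\left(Q \right)} = 1$
$K{\left(v \right)} = -20$
$K{\left(\frac{-35 + 1}{16 + 36} \right)} - t{\left(52 \right)} = -20 - 1 = -21$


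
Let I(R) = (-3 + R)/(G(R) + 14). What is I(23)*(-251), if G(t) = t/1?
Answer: -5020/37 ≈ -135.68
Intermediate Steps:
G(t) = t (G(t) = t*1 = t)
I(R) = (-3 + R)/(14 + R) (I(R) = (-3 + R)/(R + 14) = (-3 + R)/(14 + R))
I(23)*(-251) = ((-3 + 23)/(14 + 23))*(-251) = (20/37)*(-251) = -5020/37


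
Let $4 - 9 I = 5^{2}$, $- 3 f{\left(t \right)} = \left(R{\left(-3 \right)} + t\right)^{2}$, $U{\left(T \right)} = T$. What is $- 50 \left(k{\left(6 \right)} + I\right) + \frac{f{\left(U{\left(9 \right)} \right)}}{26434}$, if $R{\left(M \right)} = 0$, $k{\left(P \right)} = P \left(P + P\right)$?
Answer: $- \frac{276235381}{79302} \approx -3483.3$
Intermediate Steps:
$k{\left(P \right)} = 2 P^{2}$ ($k{\left(P \right)} = P 2 P = 2 P^{2}$)
$f{\left(t \right)} = - \frac{t^{2}}{3}$ ($f{\left(t \right)} = - \frac{\left(0 + t\right)^{2}}{3} = - \frac{t^{2}}{3}$)
$I = - \frac{7}{3}$ ($I = \frac{4}{9} - \frac{5^{2}}{9} = \frac{4}{9} - \frac{25}{9} = - \frac{7}{3} \approx -2.3333$)
$- 50 \left(k{\left(6 \right)} + I\right) + \frac{f{\left(U{\left(9 \right)} \right)}}{26434} = - 50 \left(2 \cdot 6^{2} - \frac{7}{3}\right) + \frac{\left(- \frac{1}{3}\right) 9^{2}}{26434} = - 50 \left(2 \cdot 36 - \frac{7}{3}\right) + \left(- \frac{1}{3}\right) 81 \cdot \frac{1}{26434} = - 50 \left(72 - \frac{7}{3}\right) - \frac{27}{26434} = \left(-50\right) \frac{209}{3} - \frac{27}{26434} = - \frac{10450}{3} - \frac{27}{26434} = - \frac{276235381}{79302}$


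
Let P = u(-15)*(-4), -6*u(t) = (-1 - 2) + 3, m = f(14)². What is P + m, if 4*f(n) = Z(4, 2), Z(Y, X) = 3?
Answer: 9/16 ≈ 0.56250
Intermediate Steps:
f(n) = ¾ (f(n) = (¼)*3 = ¾)
m = 9/16 (m = (¾)² = 9/16 ≈ 0.56250)
u(t) = 0 (u(t) = -((-1 - 2) + 3)/6 = -(-3 + 3)/6 = -⅙*0 = 0)
P = 0 (P = 0*(-4) = 0)
P + m = 0 + 9/16 = 9/16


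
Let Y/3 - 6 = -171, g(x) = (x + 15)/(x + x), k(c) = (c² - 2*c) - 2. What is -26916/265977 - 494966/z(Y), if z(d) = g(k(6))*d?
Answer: 2166886716/1822435 ≈ 1189.0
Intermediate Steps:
k(c) = -2 + c² - 2*c
g(x) = (15 + x)/(2*x) (g(x) = (15 + x)/((2*x)) = (15 + x)*(1/(2*x)) = (15 + x)/(2*x))
Y = -495 (Y = 18 + 3*(-171) = 18 - 513 = -495)
z(d) = 37*d/44 (z(d) = ((15 + (-2 + 6² - 2*6))/(2*(-2 + 6² - 2*6)))*d = ((15 + (-2 + 36 - 12))/(2*(-2 + 36 - 12)))*d = ((½)*(15 + 22)/22)*d = ((½)*(1/22)*37)*d = 37*d/44)
-26916/265977 - 494966/z(Y) = -26916/265977 - 494966/((37/44)*(-495)) = -26916*1/265977 - 494966/(-1665/4) = -8972/88659 - 494966*(-4/1665) = -8972/88659 + 1979864/1665 = 2166886716/1822435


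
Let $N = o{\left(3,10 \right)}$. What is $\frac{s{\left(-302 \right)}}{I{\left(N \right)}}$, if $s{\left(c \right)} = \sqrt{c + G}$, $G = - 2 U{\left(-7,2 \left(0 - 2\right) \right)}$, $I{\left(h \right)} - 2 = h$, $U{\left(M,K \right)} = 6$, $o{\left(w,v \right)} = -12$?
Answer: $- \frac{i \sqrt{314}}{10} \approx - 1.772 i$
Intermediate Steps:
$N = -12$
$I{\left(h \right)} = 2 + h$
$G = -12$ ($G = \left(-2\right) 6 = -12$)
$s{\left(c \right)} = \sqrt{-12 + c}$ ($s{\left(c \right)} = \sqrt{c - 12} = \sqrt{-12 + c}$)
$\frac{s{\left(-302 \right)}}{I{\left(N \right)}} = \frac{\sqrt{-12 - 302}}{2 - 12} = \frac{\sqrt{-314}}{-10} = i \sqrt{314} \left(- \frac{1}{10}\right) = - \frac{i \sqrt{314}}{10}$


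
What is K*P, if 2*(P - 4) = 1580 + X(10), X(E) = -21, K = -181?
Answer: -283627/2 ≈ -1.4181e+5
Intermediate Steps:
P = 1567/2 (P = 4 + (1580 - 21)/2 = 4 + (½)*1559 = 4 + 1559/2 = 1567/2 ≈ 783.50)
K*P = -181*1567/2 = -283627/2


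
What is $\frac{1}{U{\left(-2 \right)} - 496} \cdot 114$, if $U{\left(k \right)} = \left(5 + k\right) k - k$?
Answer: $- \frac{57}{250} \approx -0.228$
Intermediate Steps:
$U{\left(k \right)} = - k + k \left(5 + k\right)$ ($U{\left(k \right)} = k \left(5 + k\right) - k = - k + k \left(5 + k\right)$)
$\frac{1}{U{\left(-2 \right)} - 496} \cdot 114 = \frac{1}{- 2 \left(4 - 2\right) - 496} \cdot 114 = \frac{1}{\left(-2\right) 2 - 496} \cdot 114 = \frac{1}{-4 - 496} \cdot 114 = \frac{1}{-500} \cdot 114 = \left(- \frac{1}{500}\right) 114 = - \frac{57}{250}$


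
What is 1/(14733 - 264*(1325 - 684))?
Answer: -1/154491 ≈ -6.4729e-6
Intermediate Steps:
1/(14733 - 264*(1325 - 684)) = 1/(14733 - 264*641) = 1/(14733 - 169224) = 1/(-154491) = -1/154491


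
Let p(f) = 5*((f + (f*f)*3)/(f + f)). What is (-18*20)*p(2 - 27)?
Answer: 66600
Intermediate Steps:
p(f) = 5*(f + 3*f²)/(2*f) (p(f) = 5*((f + f²*3)/((2*f))) = 5*((f + 3*f²)*(1/(2*f))) = 5*((f + 3*f²)/(2*f)) = 5*(f + 3*f²)/(2*f))
(-18*20)*p(2 - 27) = (-18*20)*(5/2 + 15*(2 - 27)/2) = -360*(5/2 + (15/2)*(-25)) = -360*(5/2 - 375/2) = -360*(-185) = 66600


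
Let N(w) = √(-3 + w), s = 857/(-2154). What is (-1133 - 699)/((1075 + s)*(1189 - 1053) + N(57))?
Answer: -155279272597968/12387242086665605 + 3187484892*√6/12387242086665605 ≈ -0.012535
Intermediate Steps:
s = -857/2154 (s = 857*(-1/2154) = -857/2154 ≈ -0.39786)
(-1133 - 699)/((1075 + s)*(1189 - 1053) + N(57)) = (-1133 - 699)/((1075 - 857/2154)*(1189 - 1053) + √(-3 + 57)) = -1832/((2314693/2154)*136 + √54) = -1832/(157399124/1077 + 3*√6)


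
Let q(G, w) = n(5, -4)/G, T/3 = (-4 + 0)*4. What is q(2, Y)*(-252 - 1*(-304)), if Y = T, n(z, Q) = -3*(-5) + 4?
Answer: 494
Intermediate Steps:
T = -48 (T = 3*((-4 + 0)*4) = 3*(-4*4) = 3*(-16) = -48)
n(z, Q) = 19 (n(z, Q) = 15 + 4 = 19)
Y = -48
q(G, w) = 19/G
q(2, Y)*(-252 - 1*(-304)) = (19/2)*(-252 - 1*(-304)) = (19*(½))*(-252 + 304) = (19/2)*52 = 494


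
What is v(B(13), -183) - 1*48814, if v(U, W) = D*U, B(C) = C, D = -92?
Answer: -50010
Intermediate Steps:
v(U, W) = -92*U
v(B(13), -183) - 1*48814 = -92*13 - 1*48814 = -1196 - 48814 = -50010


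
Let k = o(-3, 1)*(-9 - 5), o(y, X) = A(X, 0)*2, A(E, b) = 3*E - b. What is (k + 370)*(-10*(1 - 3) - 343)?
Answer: -92378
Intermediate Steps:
A(E, b) = -b + 3*E
o(y, X) = 6*X (o(y, X) = (-1*0 + 3*X)*2 = (0 + 3*X)*2 = (3*X)*2 = 6*X)
k = -84 (k = (6*1)*(-9 - 5) = 6*(-14) = -84)
(k + 370)*(-10*(1 - 3) - 343) = (-84 + 370)*(-10*(1 - 3) - 343) = 286*(-10*(-2) - 343) = 286*(20 - 343) = 286*(-323) = -92378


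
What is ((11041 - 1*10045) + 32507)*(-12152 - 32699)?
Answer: -1502643053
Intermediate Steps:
((11041 - 1*10045) + 32507)*(-12152 - 32699) = ((11041 - 10045) + 32507)*(-44851) = (996 + 32507)*(-44851) = 33503*(-44851) = -1502643053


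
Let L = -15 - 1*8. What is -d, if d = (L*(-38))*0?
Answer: 0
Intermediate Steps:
L = -23 (L = -15 - 8 = -23)
d = 0 (d = -23*(-38)*0 = 874*0 = 0)
-d = -1*0 = 0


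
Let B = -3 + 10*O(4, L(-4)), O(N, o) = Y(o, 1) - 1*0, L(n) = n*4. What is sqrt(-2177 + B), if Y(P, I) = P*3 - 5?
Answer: I*sqrt(2710) ≈ 52.058*I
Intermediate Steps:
L(n) = 4*n
Y(P, I) = -5 + 3*P (Y(P, I) = 3*P - 5 = -5 + 3*P)
O(N, o) = -5 + 3*o (O(N, o) = (-5 + 3*o) - 1*0 = (-5 + 3*o) + 0 = -5 + 3*o)
B = -533 (B = -3 + 10*(-5 + 3*(4*(-4))) = -3 + 10*(-5 + 3*(-16)) = -3 + 10*(-5 - 48) = -3 + 10*(-53) = -3 - 530 = -533)
sqrt(-2177 + B) = sqrt(-2177 - 533) = sqrt(-2710) = I*sqrt(2710)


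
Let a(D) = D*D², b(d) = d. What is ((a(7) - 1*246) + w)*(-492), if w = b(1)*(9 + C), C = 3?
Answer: -53628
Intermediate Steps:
w = 12 (w = 1*(9 + 3) = 1*12 = 12)
a(D) = D³
((a(7) - 1*246) + w)*(-492) = ((7³ - 1*246) + 12)*(-492) = ((343 - 246) + 12)*(-492) = (97 + 12)*(-492) = 109*(-492) = -53628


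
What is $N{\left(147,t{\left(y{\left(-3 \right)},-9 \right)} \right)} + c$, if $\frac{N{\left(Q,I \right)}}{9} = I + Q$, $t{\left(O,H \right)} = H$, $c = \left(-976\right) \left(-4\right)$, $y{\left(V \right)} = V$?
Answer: $5146$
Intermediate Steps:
$c = 3904$
$N{\left(Q,I \right)} = 9 I + 9 Q$ ($N{\left(Q,I \right)} = 9 \left(I + Q\right) = 9 I + 9 Q$)
$N{\left(147,t{\left(y{\left(-3 \right)},-9 \right)} \right)} + c = \left(9 \left(-9\right) + 9 \cdot 147\right) + 3904 = \left(-81 + 1323\right) + 3904 = 1242 + 3904 = 5146$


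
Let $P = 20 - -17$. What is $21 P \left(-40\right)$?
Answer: $-31080$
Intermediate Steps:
$P = 37$ ($P = 20 + 17 = 37$)
$21 P \left(-40\right) = 21 \cdot 37 \left(-40\right) = 777 \left(-40\right) = -31080$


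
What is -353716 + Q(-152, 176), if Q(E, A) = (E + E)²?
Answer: -261300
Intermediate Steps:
Q(E, A) = 4*E² (Q(E, A) = (2*E)² = 4*E²)
-353716 + Q(-152, 176) = -353716 + 4*(-152)² = -353716 + 4*23104 = -353716 + 92416 = -261300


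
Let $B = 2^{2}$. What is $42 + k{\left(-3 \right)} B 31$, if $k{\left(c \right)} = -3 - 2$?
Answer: $-578$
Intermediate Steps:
$k{\left(c \right)} = -5$ ($k{\left(c \right)} = -3 - 2 = -5$)
$B = 4$
$42 + k{\left(-3 \right)} B 31 = 42 + \left(-5\right) 4 \cdot 31 = 42 - 620 = -578$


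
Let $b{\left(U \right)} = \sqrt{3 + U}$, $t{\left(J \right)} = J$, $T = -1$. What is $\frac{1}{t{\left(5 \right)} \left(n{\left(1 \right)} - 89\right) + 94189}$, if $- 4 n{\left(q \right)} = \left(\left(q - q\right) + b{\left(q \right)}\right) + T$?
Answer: $\frac{4}{374971} \approx 1.0667 \cdot 10^{-5}$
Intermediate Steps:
$n{\left(q \right)} = \frac{1}{4} - \frac{\sqrt{3 + q}}{4}$ ($n{\left(q \right)} = - \frac{\left(\left(q - q\right) + \sqrt{3 + q}\right) - 1}{4} = - \frac{\left(0 + \sqrt{3 + q}\right) - 1}{4} = - \frac{\sqrt{3 + q} - 1}{4} = - \frac{-1 + \sqrt{3 + q}}{4} = \frac{1}{4} - \frac{\sqrt{3 + q}}{4}$)
$\frac{1}{t{\left(5 \right)} \left(n{\left(1 \right)} - 89\right) + 94189} = \frac{1}{5 \left(\left(\frac{1}{4} - \frac{\sqrt{3 + 1}}{4}\right) - 89\right) + 94189} = \frac{1}{5 \left(\left(\frac{1}{4} - \frac{\sqrt{4}}{4}\right) - 89\right) + 94189} = \frac{1}{5 \left(\left(\frac{1}{4} - \frac{1}{2}\right) - 89\right) + 94189} = \frac{1}{5 \left(- \frac{1}{4} - 89\right) + 94189} = \frac{1}{5 \left(- \frac{357}{4}\right) + 94189} = \frac{1}{- \frac{1785}{4} + 94189} = \frac{1}{\frac{374971}{4}} = \frac{4}{374971}$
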